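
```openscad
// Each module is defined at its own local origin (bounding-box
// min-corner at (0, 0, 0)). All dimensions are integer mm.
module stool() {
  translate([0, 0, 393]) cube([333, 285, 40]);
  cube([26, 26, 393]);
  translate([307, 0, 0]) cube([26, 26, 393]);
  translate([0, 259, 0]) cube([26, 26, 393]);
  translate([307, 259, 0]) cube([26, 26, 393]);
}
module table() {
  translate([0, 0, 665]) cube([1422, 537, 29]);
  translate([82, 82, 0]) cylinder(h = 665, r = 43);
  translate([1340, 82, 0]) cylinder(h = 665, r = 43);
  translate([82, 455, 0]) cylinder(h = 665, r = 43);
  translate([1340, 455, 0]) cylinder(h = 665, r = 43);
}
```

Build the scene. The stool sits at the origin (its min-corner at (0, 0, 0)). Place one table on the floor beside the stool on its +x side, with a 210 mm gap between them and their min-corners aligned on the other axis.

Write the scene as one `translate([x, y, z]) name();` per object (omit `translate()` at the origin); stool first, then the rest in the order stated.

stool();
translate([543, 0, 0]) table();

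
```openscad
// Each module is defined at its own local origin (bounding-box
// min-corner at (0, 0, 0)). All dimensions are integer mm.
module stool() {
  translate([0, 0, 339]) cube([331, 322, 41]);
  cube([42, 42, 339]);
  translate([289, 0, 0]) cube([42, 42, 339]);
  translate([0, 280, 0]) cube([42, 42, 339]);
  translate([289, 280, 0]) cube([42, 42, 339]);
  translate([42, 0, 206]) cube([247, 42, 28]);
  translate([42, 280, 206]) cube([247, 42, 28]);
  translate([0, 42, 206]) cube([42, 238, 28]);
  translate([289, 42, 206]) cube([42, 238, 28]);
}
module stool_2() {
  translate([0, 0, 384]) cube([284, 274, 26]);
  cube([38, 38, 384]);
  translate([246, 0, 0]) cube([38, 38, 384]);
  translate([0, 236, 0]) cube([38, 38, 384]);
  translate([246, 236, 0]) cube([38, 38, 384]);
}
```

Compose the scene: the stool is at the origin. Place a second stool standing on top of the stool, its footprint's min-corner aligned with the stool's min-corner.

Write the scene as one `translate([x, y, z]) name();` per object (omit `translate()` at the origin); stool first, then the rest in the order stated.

stool();
translate([0, 0, 380]) stool_2();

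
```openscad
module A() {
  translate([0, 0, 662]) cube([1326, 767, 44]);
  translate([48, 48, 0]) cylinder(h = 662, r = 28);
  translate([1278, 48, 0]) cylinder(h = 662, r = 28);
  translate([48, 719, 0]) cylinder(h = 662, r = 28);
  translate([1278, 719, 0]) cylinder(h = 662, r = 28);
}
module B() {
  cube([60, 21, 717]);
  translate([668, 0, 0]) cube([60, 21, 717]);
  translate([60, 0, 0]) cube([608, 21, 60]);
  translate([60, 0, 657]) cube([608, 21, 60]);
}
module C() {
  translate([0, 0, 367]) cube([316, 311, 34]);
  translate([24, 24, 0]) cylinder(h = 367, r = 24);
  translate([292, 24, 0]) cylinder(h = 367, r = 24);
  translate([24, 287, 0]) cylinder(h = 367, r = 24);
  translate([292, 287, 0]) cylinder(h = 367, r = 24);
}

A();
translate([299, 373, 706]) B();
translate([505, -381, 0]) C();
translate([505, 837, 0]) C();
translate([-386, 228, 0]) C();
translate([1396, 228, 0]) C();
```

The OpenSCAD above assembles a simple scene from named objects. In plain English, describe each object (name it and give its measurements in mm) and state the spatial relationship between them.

A is a table: top 1326 mm (x) × 767 mm (y), 44 mm thick, upper face at z = 706 mm, on four round legs of 56 mm diameter, each leg's bounding box inset 20 mm from the nearest pair of top edges, running from z = 0 to the bottom of the top.

B is a picture frame with a 608×597 mm rectangular opening (x by z) and a uniform 60 mm border on every side. Frame depth is 21 mm along y. It is built from two vertical stiles running the full outside height and two horizontal rails spanning the gap between the stiles.

C is a four-legged stool. The seat is a 316×311×34 mm slab whose top surface is at z = 401 mm; four round legs, each 48 mm in diameter, run from the floor (z = 0) to the underside of the seat, each leg's axis is inset half a diameter from the nearest pair of seat edges (so the leg's bounding box is flush with the corner).

The picture frame is on top of the table, centred. Four stools sit around the table at the −y, +y, −x, +x sides.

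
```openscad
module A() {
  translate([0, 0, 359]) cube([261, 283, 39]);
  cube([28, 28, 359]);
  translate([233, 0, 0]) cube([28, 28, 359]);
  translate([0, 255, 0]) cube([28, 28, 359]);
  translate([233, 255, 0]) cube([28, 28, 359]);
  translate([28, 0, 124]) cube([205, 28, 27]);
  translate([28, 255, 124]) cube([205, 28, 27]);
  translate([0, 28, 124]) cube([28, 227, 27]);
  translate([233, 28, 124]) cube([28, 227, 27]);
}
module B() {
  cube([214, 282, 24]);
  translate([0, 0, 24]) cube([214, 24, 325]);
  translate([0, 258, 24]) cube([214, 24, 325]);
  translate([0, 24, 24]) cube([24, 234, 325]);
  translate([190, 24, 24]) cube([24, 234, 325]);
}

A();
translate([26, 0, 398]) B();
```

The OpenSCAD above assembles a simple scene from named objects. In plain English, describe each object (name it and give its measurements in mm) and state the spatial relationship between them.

A is a simple wooden stool: a rectangular seat 261 mm (x) by 283 mm (y), 39 mm thick, top face at z = 398 mm, on four square legs, each 28×28 mm in cross-section. The legs rest on z = 0, each flush with a corner of the seat. Four stretchers, 28 mm wide and 27 mm tall, connect adjacent legs with their undersides at z = 124 mm, each running between the inner faces of the legs it joins and aligned with the legs' outer faces on the other axis.

B is an open-topped rectangular box: outside dimensions 214×282×349 mm, with a uniform wall and base thickness of 24 mm. The base is a full 214×282 slab on the floor; four walls sit on top of the base. The front and back walls (the −y and +y sides) span the full width; the two side walls fit between them.

The open box is on top of the stool.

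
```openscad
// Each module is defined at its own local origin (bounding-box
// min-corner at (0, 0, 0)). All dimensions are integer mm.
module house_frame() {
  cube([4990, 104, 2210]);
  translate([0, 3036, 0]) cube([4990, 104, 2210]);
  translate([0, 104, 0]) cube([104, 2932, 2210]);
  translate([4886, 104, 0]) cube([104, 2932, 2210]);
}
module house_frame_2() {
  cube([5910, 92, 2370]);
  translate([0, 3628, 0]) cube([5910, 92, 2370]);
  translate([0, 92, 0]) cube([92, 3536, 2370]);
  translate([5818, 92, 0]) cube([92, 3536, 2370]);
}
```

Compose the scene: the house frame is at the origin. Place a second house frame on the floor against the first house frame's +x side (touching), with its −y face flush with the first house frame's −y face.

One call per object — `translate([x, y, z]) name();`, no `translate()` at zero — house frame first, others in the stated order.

house_frame();
translate([4990, 0, 0]) house_frame_2();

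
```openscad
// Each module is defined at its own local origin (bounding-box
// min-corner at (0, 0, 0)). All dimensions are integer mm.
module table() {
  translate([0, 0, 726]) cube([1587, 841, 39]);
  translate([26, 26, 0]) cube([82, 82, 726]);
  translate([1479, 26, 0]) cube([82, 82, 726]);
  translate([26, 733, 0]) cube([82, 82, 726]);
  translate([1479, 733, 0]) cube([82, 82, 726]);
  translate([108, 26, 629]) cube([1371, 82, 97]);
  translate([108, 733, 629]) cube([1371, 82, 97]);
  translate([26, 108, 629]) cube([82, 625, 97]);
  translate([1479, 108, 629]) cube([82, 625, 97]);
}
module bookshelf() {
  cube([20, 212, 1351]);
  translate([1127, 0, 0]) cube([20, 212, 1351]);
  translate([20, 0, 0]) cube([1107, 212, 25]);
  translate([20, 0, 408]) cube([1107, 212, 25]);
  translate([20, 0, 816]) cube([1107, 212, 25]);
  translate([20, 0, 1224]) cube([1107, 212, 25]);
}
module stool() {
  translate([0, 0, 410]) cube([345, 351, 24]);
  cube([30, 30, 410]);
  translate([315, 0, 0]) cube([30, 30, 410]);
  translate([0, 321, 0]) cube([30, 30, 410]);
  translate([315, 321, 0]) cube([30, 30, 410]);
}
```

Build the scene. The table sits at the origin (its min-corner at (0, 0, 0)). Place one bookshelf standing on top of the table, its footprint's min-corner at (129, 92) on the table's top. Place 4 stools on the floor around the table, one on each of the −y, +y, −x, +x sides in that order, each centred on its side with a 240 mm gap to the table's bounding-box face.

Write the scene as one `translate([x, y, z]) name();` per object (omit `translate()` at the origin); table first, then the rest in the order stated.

table();
translate([129, 92, 765]) bookshelf();
translate([621, -591, 0]) stool();
translate([621, 1081, 0]) stool();
translate([-585, 245, 0]) stool();
translate([1827, 245, 0]) stool();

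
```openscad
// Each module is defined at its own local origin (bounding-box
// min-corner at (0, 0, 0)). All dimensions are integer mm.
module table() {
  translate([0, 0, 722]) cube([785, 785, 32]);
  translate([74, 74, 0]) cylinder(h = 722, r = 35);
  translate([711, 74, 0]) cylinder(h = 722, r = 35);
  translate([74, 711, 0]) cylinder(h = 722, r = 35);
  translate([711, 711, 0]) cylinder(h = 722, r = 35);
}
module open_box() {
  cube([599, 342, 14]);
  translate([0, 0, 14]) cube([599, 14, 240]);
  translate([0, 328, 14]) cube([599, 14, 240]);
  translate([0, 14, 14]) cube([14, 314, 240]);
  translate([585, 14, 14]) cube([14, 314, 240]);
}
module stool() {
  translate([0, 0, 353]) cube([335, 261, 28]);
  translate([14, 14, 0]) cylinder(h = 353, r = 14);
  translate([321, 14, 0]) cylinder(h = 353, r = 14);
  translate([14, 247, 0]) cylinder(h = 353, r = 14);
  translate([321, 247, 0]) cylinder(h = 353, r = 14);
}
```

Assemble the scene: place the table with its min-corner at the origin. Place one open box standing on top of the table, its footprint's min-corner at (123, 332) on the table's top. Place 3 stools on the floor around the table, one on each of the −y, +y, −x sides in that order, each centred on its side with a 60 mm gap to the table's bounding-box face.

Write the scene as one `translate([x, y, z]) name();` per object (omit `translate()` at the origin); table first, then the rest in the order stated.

table();
translate([123, 332, 754]) open_box();
translate([225, -321, 0]) stool();
translate([225, 845, 0]) stool();
translate([-395, 262, 0]) stool();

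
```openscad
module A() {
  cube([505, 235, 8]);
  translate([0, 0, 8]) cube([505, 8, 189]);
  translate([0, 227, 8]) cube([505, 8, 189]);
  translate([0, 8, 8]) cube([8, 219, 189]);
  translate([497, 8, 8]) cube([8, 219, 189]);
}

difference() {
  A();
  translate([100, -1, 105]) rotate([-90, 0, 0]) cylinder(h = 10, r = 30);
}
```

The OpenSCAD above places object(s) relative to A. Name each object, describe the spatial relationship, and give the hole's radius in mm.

A is an open box. The open box has a circular hole through its front wall. The hole's radius is 30 mm.

The subtracted cylinder has r = 30 mm.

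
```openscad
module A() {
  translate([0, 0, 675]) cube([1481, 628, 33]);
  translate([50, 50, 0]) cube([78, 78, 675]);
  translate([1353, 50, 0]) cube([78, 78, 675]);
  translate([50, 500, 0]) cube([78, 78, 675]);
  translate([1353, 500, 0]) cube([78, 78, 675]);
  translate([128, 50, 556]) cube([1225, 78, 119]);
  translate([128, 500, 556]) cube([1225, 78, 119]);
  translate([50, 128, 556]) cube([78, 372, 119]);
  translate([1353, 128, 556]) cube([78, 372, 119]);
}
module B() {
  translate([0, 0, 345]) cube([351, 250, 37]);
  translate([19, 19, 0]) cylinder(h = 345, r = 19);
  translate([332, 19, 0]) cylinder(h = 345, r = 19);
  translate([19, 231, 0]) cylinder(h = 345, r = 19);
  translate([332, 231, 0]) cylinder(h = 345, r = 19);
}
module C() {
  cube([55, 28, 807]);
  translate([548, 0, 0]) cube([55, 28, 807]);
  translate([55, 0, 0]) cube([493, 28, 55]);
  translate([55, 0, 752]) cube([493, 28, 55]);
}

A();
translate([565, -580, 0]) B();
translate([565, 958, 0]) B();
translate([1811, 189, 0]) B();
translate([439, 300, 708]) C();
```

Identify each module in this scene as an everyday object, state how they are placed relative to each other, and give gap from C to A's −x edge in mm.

A is a table. B is a stool. C is a picture frame. Three stools sit around the table at the −y, +y, +x sides. The picture frame is on top of the table, centred. The gap from the picture frame to the table's −x edge is 439 mm.

The picture frame's min-x is at 439; the table's min-x is 0; gap = 439 mm.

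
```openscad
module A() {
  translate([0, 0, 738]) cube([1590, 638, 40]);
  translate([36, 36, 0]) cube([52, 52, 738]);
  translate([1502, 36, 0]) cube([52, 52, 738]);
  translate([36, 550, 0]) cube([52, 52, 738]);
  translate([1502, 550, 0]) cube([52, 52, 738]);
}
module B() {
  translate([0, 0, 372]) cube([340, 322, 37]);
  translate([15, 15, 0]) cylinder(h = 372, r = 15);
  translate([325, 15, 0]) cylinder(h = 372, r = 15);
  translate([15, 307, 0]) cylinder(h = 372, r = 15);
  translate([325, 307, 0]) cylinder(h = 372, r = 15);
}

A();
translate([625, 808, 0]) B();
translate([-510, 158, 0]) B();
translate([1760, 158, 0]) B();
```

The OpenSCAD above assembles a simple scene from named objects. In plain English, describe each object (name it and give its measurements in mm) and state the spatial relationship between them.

A is a rectangular dining table. The top is 1590×638×40 mm with its upper surface at z = 778 mm. It stands on four 52×52 mm square legs, each inset 36 mm from the nearest pair of top edges, running from the floor to the underside of the top.

B is a simple wooden stool: a rectangular seat 340 mm (x) by 322 mm (y), 37 mm thick, top face at z = 409 mm, on four round legs, each 30 mm in diameter. The legs rest on z = 0, each leg's axis is inset half a diameter from the nearest pair of seat edges (so the leg's bounding box is flush with the corner).

Three stools sit around the table at the +y, −x, +x sides.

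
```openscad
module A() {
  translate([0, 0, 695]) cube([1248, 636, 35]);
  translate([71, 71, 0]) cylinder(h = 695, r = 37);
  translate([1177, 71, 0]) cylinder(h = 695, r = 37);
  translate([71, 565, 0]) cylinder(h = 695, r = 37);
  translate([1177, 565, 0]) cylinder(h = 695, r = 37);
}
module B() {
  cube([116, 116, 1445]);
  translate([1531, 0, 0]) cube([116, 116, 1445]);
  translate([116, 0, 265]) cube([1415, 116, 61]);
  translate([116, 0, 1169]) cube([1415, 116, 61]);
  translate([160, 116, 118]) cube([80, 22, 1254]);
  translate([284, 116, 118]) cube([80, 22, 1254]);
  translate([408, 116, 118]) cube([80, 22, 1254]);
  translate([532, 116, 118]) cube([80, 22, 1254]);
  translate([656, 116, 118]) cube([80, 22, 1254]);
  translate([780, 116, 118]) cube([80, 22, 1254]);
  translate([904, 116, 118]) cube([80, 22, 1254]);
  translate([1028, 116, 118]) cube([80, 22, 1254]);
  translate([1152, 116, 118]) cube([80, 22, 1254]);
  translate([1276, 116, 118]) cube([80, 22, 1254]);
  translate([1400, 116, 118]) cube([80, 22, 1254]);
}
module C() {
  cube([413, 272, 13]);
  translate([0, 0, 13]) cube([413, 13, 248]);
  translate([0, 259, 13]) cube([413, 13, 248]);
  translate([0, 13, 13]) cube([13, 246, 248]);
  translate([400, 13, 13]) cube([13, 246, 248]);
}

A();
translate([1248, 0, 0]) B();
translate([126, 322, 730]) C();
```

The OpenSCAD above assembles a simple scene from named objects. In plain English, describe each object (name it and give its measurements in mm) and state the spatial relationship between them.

A is a rectangular dining table. The top is 1248×636×35 mm with its upper surface at z = 730 mm. It stands on four round legs of 74 mm diameter, each leg's bounding box inset 34 mm from the nearest pair of top edges, running from the floor to the underside of the top.

B is a fence section. Two 116×116 mm posts, 1445 mm tall, stand on the floor with a clear span of 1415 mm between their inner faces. Two horizontal rails of 116×61 mm section span the gap between the posts with their undersides at z = 265 mm and z = 1169 mm, flush with the posts' −y face. 11 pickets, each 80 mm wide, 22 mm thick and 1254 mm tall, are fixed to the +y face of the rails with their bottoms at z = 118 mm, evenly spaced across the span with equal gaps (rounded down to the nearest mm) at the −x end and between each pair — any rounding remainder accumulates at the +x end.

C is an open storage box with external size 413×272×261 mm and wall thickness 13 mm (the base is also 13 mm thick). The base covers the whole footprint; the four walls stand on the base, with the y-facing walls full-width and the x-facing walls fitting between their inner faces.

The fence section is against the table's +x side, with their −y faces flush. The open box is on top of the table.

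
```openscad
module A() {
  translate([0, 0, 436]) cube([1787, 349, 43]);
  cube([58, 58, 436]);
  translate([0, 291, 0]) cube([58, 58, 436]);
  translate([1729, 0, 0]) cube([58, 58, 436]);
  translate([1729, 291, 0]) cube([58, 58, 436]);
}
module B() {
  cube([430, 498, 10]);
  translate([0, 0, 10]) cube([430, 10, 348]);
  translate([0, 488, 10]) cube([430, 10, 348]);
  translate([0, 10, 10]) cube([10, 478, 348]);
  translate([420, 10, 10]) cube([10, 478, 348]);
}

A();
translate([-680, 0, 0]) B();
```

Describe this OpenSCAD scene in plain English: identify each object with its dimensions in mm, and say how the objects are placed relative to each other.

A is a long wooden bench with a 1787 mm (x) × 349 mm (y) seat, 43 mm thick, its top surface 479 mm above the floor. Four 58 mm square legs at the seat corners, flush with the edges, run from z = 0 to the seat underside.

B is an open storage box with external size 430×498×358 mm and wall thickness 10 mm (the base is also 10 mm thick). The base covers the whole footprint; the four walls stand on the base, with the y-facing walls full-width and the x-facing walls fitting between their inner faces.

The open box is on the floor beside the bench on its −x side.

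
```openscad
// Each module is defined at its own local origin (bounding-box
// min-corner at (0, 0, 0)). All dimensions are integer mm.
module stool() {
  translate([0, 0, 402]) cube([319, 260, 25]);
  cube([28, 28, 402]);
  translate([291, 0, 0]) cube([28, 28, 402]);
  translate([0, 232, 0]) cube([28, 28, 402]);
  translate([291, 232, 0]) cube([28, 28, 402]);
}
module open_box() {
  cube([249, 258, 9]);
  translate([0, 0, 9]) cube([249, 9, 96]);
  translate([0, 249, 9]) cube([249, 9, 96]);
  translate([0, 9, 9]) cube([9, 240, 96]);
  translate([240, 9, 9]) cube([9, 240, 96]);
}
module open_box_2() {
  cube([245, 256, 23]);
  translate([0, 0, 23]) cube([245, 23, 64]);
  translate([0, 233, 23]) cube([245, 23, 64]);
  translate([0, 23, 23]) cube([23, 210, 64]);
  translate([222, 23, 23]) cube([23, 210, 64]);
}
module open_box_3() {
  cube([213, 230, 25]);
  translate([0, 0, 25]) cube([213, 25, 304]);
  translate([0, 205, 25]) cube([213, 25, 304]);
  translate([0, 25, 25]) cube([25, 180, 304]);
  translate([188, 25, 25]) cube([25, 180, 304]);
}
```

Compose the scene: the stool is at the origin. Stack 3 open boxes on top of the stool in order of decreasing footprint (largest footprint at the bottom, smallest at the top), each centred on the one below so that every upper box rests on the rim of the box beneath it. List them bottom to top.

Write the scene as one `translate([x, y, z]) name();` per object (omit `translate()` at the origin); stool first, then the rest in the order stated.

stool();
translate([35, 1, 427]) open_box();
translate([37, 2, 532]) open_box_2();
translate([53, 15, 619]) open_box_3();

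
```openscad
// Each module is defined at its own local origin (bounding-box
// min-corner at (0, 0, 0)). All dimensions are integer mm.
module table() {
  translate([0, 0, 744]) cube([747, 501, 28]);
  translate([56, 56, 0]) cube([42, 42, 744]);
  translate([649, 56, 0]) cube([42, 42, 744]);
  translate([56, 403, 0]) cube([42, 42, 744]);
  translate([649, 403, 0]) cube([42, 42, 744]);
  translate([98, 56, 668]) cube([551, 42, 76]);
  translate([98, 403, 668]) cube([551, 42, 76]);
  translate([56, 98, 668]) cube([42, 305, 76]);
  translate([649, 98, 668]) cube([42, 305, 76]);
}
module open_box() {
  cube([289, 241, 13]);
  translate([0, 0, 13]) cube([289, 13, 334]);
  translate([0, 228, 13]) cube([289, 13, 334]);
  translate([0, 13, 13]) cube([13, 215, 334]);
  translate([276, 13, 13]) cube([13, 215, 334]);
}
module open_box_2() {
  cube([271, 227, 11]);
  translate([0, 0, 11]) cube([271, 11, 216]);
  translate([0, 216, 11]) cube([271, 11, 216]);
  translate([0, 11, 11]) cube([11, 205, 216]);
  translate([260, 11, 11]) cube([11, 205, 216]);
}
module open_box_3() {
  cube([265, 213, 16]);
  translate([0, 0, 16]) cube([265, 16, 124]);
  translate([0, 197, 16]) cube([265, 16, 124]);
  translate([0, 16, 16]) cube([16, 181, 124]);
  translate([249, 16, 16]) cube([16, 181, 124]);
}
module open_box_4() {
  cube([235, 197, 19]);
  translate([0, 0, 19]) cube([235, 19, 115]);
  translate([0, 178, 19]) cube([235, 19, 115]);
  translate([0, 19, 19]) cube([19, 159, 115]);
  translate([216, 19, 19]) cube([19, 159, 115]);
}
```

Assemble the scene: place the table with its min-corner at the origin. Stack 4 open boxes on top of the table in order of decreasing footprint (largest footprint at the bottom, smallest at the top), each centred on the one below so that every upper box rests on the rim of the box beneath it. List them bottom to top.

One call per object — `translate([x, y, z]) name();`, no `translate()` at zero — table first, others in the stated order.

table();
translate([229, 130, 772]) open_box();
translate([238, 137, 1119]) open_box_2();
translate([241, 144, 1346]) open_box_3();
translate([256, 152, 1486]) open_box_4();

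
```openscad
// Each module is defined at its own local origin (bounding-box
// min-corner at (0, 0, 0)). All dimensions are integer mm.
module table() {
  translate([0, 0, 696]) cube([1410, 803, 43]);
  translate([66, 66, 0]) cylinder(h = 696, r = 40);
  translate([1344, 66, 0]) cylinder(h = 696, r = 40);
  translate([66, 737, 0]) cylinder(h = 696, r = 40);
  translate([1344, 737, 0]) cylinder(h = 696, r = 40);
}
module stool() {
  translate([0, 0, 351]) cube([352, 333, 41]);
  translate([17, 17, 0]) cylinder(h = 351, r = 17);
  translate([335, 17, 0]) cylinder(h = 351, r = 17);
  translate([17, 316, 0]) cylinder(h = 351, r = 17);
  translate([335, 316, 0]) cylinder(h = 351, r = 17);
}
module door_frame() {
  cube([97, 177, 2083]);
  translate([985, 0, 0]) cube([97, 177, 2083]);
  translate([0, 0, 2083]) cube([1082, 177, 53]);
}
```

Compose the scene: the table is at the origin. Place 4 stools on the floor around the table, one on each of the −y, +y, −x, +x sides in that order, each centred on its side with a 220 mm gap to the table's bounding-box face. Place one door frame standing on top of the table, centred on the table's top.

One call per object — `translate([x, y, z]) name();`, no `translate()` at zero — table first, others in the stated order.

table();
translate([529, -553, 0]) stool();
translate([529, 1023, 0]) stool();
translate([-572, 235, 0]) stool();
translate([1630, 235, 0]) stool();
translate([164, 313, 739]) door_frame();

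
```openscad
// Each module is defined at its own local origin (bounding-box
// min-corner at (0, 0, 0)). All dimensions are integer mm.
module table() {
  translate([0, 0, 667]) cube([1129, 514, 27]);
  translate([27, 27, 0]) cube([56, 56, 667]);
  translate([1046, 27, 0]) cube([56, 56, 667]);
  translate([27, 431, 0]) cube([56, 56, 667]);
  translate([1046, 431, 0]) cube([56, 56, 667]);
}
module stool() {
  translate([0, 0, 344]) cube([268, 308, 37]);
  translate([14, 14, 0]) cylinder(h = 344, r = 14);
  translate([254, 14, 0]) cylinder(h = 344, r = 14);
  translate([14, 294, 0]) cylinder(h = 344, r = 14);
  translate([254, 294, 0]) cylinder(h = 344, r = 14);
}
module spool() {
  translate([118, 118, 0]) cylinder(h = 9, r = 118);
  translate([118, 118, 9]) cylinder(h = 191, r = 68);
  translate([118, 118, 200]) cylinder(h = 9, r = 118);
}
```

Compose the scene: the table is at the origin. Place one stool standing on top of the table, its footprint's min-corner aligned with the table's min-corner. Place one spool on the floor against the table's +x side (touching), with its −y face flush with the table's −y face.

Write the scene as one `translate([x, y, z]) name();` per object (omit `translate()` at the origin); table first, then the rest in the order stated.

table();
translate([0, 0, 694]) stool();
translate([1129, 0, 0]) spool();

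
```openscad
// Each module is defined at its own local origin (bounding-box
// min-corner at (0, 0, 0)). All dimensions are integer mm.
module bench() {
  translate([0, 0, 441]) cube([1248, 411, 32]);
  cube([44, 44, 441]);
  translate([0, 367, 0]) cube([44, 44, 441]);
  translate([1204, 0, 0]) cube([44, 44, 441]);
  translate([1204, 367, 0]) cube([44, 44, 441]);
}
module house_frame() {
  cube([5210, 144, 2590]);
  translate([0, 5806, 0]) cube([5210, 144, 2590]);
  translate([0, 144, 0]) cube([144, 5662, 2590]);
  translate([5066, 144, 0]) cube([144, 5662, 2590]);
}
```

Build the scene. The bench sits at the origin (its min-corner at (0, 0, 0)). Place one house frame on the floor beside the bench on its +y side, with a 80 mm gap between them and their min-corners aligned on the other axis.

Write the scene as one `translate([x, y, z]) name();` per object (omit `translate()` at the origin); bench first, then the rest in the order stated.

bench();
translate([0, 491, 0]) house_frame();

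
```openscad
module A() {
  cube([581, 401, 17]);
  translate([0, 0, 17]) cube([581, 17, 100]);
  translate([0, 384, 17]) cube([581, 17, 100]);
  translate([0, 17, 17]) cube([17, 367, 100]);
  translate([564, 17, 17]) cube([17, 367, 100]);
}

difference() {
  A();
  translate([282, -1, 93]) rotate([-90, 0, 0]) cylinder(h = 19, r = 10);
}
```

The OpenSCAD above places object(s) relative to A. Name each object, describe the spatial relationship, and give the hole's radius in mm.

A is an open box. The open box has a circular hole through its front wall. The hole's radius is 10 mm.

The subtracted cylinder has r = 10 mm.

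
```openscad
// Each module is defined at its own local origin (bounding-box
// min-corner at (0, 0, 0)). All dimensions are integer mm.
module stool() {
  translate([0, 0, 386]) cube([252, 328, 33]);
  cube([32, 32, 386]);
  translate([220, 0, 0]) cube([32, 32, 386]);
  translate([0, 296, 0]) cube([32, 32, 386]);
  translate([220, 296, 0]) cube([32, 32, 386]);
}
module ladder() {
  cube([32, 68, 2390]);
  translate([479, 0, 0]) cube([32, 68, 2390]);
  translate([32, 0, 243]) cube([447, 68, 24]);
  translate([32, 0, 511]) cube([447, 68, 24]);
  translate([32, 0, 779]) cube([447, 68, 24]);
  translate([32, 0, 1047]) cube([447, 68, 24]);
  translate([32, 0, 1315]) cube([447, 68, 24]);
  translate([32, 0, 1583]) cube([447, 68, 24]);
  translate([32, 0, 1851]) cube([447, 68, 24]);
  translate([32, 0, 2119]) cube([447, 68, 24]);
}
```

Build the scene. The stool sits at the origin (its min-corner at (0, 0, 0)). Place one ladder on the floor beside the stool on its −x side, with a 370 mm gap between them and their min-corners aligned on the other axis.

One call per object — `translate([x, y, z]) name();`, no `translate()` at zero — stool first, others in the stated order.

stool();
translate([-881, 0, 0]) ladder();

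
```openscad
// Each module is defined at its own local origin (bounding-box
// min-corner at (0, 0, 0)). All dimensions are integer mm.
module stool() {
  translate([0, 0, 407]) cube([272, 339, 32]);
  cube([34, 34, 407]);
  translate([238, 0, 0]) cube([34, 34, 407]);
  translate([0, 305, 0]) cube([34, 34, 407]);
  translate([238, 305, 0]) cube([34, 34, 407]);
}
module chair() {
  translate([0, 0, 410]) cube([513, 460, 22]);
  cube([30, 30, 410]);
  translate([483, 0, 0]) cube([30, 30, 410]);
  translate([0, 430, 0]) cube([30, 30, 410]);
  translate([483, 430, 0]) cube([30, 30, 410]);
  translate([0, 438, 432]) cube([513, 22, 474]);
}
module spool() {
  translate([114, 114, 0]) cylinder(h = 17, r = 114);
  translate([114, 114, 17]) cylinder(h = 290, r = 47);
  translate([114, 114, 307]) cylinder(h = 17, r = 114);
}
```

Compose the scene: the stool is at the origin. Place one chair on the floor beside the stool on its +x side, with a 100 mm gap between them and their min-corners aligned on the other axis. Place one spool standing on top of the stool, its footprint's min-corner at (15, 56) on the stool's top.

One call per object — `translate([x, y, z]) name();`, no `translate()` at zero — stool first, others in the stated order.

stool();
translate([372, 0, 0]) chair();
translate([15, 56, 439]) spool();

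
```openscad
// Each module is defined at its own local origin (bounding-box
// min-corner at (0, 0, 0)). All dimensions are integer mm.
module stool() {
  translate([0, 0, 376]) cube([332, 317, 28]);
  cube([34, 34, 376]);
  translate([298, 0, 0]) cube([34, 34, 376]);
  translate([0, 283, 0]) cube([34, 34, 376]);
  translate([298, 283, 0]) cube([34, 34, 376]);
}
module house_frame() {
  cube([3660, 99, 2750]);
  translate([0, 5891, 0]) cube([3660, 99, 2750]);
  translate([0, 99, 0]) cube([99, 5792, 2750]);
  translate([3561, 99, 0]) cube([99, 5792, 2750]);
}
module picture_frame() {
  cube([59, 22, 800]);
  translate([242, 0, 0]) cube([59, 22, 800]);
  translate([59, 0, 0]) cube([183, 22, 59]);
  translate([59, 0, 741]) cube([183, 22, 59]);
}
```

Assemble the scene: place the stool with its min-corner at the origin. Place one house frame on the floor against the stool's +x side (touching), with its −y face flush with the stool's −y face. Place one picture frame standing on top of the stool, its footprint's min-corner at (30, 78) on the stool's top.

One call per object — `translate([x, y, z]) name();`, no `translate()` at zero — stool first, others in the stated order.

stool();
translate([332, 0, 0]) house_frame();
translate([30, 78, 404]) picture_frame();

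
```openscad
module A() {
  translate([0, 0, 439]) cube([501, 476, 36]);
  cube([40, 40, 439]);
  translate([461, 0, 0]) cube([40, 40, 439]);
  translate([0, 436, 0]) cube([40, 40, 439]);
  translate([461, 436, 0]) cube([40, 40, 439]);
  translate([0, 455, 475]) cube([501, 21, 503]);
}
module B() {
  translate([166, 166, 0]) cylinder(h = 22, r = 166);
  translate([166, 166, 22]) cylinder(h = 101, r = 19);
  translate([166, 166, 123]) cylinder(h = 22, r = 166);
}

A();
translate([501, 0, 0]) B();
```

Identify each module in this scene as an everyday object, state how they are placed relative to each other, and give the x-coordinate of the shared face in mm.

The chair's +x face and the spool's −x face are both at x = 501 mm.

A is a chair. B is a spool. The spool is against the chair's +x side, with their −y faces flush. The x-coordinate of the shared face is 501 mm.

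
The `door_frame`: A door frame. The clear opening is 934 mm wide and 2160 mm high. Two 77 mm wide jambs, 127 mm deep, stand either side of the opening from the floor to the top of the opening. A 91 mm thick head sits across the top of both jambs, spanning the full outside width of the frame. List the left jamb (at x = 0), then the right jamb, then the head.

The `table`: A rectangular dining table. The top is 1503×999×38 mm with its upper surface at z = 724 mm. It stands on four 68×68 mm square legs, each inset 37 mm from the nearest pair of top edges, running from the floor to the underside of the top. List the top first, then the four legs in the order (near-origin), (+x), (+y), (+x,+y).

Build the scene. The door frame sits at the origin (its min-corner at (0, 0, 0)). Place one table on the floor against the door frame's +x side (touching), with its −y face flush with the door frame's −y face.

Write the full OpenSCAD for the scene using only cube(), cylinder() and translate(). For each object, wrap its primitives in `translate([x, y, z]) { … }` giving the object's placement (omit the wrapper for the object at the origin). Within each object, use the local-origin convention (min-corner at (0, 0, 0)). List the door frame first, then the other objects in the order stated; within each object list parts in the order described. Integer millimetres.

cube([77, 127, 2160]);
translate([1011, 0, 0]) cube([77, 127, 2160]);
translate([0, 0, 2160]) cube([1088, 127, 91]);
translate([1088, 0, 0]) {
  translate([0, 0, 686]) cube([1503, 999, 38]);
  translate([37, 37, 0]) cube([68, 68, 686]);
  translate([1398, 37, 0]) cube([68, 68, 686]);
  translate([37, 894, 0]) cube([68, 68, 686]);
  translate([1398, 894, 0]) cube([68, 68, 686]);
}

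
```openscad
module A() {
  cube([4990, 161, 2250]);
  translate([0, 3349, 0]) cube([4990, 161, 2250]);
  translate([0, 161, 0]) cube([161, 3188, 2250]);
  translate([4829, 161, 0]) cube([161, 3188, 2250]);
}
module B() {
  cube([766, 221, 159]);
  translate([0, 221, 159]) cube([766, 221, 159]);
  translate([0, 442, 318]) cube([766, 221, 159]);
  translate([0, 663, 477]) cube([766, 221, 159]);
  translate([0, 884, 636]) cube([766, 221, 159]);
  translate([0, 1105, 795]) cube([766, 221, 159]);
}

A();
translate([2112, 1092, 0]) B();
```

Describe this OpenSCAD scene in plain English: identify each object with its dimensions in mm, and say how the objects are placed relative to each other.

A is a box-shaped house frame (walls only): outside footprint 4990×3510 mm, wall height 2250 mm, wall thickness 161 mm. The two y-facing walls run the full x-width; the two x-facing walls fit between the inner faces of the y-facing walls.

B is a straight staircase of 6 solid steps. Each step is 766 mm wide (x), 221 mm deep (y, the going) and 159 mm tall (the rise). The first step rests on the floor; each subsequent step sits one going further in +y and one rise higher in +z, directly behind and above the previous step with no overlap.

The staircase sits inside the house frame, centred.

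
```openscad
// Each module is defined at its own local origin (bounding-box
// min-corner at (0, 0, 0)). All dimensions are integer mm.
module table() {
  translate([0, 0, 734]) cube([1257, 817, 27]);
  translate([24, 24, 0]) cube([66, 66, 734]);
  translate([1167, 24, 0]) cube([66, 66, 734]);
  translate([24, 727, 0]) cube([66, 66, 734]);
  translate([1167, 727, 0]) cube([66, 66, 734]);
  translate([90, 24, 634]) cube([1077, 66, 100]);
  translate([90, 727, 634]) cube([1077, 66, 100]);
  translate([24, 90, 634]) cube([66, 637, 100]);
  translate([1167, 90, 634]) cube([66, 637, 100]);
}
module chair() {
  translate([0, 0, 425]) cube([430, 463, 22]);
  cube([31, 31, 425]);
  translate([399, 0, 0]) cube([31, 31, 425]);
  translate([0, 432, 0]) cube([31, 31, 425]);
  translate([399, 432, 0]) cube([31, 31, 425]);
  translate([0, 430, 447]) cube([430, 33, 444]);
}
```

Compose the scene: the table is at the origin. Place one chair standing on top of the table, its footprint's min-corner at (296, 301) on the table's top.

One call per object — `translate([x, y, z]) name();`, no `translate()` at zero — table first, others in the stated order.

table();
translate([296, 301, 761]) chair();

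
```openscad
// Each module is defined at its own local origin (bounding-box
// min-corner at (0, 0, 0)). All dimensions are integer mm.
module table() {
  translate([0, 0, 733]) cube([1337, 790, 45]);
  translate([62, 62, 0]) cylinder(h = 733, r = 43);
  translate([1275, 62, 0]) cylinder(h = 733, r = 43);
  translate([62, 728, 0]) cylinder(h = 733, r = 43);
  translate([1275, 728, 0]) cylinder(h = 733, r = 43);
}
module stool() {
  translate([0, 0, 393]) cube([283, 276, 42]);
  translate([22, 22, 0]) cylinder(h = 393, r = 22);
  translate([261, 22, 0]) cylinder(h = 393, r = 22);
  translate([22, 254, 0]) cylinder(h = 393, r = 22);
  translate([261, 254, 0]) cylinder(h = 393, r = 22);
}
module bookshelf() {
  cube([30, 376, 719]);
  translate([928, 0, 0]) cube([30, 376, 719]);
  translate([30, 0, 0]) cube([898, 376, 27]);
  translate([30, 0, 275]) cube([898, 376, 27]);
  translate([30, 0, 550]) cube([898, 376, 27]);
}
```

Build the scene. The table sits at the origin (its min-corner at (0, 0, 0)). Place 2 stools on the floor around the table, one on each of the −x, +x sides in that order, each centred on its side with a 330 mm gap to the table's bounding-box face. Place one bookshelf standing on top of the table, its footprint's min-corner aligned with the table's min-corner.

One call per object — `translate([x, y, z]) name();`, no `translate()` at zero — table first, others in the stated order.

table();
translate([-613, 257, 0]) stool();
translate([1667, 257, 0]) stool();
translate([0, 0, 778]) bookshelf();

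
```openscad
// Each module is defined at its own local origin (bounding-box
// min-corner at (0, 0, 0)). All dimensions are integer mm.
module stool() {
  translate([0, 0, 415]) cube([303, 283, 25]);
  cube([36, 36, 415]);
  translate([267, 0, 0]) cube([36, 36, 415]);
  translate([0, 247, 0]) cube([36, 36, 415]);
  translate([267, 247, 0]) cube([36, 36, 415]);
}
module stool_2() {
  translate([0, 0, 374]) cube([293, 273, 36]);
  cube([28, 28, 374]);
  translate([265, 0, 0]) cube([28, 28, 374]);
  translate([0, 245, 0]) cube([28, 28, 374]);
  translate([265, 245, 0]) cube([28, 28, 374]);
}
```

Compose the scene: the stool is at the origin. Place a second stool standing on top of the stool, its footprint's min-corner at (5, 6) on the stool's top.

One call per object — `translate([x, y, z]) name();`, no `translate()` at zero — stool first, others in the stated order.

stool();
translate([5, 6, 440]) stool_2();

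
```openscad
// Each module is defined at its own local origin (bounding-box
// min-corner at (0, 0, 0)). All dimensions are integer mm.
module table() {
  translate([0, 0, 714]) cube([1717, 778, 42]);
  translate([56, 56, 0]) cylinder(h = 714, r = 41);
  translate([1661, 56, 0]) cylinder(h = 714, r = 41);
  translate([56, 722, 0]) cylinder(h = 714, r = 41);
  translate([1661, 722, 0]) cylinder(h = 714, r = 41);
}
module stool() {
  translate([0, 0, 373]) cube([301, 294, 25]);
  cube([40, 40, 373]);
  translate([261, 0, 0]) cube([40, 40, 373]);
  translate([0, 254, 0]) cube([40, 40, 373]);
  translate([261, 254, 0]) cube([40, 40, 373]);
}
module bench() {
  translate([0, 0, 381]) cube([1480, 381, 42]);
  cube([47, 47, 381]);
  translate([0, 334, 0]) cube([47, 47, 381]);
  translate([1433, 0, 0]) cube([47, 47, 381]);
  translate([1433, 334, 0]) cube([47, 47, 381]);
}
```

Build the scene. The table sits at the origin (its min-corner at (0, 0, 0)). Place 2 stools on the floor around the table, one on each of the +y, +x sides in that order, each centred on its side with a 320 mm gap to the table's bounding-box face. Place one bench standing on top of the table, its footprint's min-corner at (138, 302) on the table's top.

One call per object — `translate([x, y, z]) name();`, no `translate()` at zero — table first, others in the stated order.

table();
translate([708, 1098, 0]) stool();
translate([2037, 242, 0]) stool();
translate([138, 302, 756]) bench();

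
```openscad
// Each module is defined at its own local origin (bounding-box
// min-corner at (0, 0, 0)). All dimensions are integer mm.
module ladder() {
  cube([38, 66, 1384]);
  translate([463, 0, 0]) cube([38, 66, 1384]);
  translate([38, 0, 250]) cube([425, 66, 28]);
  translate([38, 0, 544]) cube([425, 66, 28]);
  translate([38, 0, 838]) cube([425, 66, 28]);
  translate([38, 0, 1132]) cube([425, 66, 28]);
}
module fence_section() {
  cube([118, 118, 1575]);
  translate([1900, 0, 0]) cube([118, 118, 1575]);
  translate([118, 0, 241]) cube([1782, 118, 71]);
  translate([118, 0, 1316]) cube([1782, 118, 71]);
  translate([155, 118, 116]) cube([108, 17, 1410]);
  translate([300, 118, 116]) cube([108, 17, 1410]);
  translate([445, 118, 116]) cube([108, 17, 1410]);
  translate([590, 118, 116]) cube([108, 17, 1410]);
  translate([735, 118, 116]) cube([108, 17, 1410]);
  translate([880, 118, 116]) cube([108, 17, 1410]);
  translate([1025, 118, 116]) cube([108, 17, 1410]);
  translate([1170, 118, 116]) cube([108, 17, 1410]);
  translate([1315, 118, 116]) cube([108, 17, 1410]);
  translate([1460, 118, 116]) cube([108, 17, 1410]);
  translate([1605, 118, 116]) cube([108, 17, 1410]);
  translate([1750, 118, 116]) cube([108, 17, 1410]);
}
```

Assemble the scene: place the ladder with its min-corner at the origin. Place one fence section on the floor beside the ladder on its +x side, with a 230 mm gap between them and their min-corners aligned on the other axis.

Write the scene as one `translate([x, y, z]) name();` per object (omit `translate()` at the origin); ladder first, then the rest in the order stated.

ladder();
translate([731, 0, 0]) fence_section();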